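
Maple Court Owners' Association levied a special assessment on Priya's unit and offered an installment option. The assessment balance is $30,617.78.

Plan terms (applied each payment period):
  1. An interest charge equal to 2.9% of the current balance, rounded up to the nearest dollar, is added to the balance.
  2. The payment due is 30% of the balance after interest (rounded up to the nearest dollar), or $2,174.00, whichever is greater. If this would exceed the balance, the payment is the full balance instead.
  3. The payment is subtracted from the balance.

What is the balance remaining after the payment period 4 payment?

$8,240.78

Payment period 1: $30,617.78 +$888.00 interest = $31,505.78; pay $9,452.00 → $22,053.78
Payment period 2: $22,053.78 +$640.00 interest = $22,693.78; pay $6,809.00 → $15,884.78
Payment period 3: $15,884.78 +$461.00 interest = $16,345.78; pay $4,904.00 → $11,441.78
Payment period 4: $11,441.78 +$332.00 interest = $11,773.78; pay $3,533.00 → $8,240.78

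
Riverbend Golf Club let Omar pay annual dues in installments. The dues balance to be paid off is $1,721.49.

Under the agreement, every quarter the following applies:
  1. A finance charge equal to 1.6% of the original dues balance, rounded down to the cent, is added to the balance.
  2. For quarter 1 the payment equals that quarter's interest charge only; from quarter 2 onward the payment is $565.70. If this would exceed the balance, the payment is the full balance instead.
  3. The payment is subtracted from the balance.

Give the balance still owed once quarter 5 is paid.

Quarter 1: $1,721.49 +$27.54 interest = $1,749.03; pay $27.54 → $1,721.49
Quarter 2: $1,721.49 +$27.54 interest = $1,749.03; pay $565.70 → $1,183.33
Quarter 3: $1,183.33 +$27.54 interest = $1,210.87; pay $565.70 → $645.17
Quarter 4: $645.17 +$27.54 interest = $672.71; pay $565.70 → $107.01
Quarter 5: $107.01 +$27.54 interest = $134.55; pay $134.55 → $0.00

$0.00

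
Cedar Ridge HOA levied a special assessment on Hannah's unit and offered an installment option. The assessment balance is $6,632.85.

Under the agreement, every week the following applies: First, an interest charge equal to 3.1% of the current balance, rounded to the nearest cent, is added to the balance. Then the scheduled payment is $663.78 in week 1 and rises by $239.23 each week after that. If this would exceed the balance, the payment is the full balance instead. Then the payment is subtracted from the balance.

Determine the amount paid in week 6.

# | Opening | Interest | Payment | End bal
1 | $6,632.85 | $205.62 | $663.78 | $6,174.69
2 | $6,174.69 | $191.42 | $903.01 | $5,463.10
3 | $5,463.10 | $169.36 | $1,142.24 | $4,490.22
4 | $4,490.22 | $139.20 | $1,381.47 | $3,247.95
5 | $3,247.95 | $100.69 | $1,620.70 | $1,727.94
6 | $1,727.94 | $53.57 | $1,781.51 | $0.00

$1,781.51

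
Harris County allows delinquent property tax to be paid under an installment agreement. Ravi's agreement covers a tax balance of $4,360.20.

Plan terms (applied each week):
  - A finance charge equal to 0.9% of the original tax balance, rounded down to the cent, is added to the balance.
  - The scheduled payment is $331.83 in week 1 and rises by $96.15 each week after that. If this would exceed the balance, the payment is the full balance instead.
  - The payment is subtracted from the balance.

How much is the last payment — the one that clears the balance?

Week 1: opening $4,360.20; interest $39.24 → $4,399.44; payment $331.83; balance $4,067.61
Week 2: opening $4,067.61; interest $39.24 → $4,106.85; payment $427.98; balance $3,678.87
Week 3: opening $3,678.87; interest $39.24 → $3,718.11; payment $524.13; balance $3,193.98
Week 4: opening $3,193.98; interest $39.24 → $3,233.22; payment $620.28; balance $2,612.94
Week 5: opening $2,612.94; interest $39.24 → $2,652.18; payment $716.43; balance $1,935.75
Week 6: opening $1,935.75; interest $39.24 → $1,974.99; payment $812.58; balance $1,162.41
Week 7: opening $1,162.41; interest $39.24 → $1,201.65; payment $908.73; balance $292.92
Week 8: opening $292.92; interest $39.24 → $332.16; payment $332.16; balance $0.00

$332.16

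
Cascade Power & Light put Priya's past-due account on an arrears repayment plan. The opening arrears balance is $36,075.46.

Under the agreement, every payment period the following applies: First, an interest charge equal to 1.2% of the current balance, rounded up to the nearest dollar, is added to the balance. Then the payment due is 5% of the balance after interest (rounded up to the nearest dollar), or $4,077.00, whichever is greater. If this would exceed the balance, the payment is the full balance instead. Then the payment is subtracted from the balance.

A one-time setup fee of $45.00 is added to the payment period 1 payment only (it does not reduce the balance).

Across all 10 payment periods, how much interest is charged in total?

$2,301.00

# | Opening | Interest | Payment | Fee | End bal
1 | $36,075.46 | $433.00 | $4,077.00 | $45.00 | $32,431.46
2 | $32,431.46 | $390.00 | $4,077.00 | — | $28,744.46
3 | $28,744.46 | $345.00 | $4,077.00 | — | $25,012.46
4 | $25,012.46 | $301.00 | $4,077.00 | — | $21,236.46
5 | $21,236.46 | $255.00 | $4,077.00 | — | $17,414.46
6 | $17,414.46 | $209.00 | $4,077.00 | — | $13,546.46
7 | $13,546.46 | $163.00 | $4,077.00 | — | $9,632.46
8 | $9,632.46 | $116.00 | $4,077.00 | — | $5,671.46
9 | $5,671.46 | $69.00 | $4,077.00 | — | $1,663.46
10 | $1,663.46 | $20.00 | $1,683.46 | — | $0.00
Total interest: $433.00 + $390.00 + $345.00 + $301.00 + $255.00 + $209.00 + $163.00 + $116.00 + $69.00 + $20.00 = $2,301.00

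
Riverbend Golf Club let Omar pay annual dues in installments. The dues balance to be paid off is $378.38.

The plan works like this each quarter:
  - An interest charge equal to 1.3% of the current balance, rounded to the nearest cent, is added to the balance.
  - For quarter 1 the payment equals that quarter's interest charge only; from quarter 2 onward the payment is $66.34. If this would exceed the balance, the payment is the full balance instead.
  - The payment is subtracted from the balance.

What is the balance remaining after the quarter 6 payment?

$63.18

Quarter 1: opening $378.38; interest $4.92 → $383.30; payment $4.92; balance $378.38
Quarter 2: opening $378.38; interest $4.92 → $383.30; payment $66.34; balance $316.96
Quarter 3: opening $316.96; interest $4.12 → $321.08; payment $66.34; balance $254.74
Quarter 4: opening $254.74; interest $3.31 → $258.05; payment $66.34; balance $191.71
Quarter 5: opening $191.71; interest $2.49 → $194.20; payment $66.34; balance $127.86
Quarter 6: opening $127.86; interest $1.66 → $129.52; payment $66.34; balance $63.18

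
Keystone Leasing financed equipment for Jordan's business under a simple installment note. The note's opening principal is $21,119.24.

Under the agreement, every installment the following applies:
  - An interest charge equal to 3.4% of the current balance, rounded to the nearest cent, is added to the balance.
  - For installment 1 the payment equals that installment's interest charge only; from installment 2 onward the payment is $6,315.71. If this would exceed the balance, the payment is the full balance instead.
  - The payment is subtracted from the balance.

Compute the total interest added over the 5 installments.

$2,422.23

Installment 1: opening $21,119.24; interest $718.05 → $21,837.29; payment $718.05; balance $21,119.24
Installment 2: opening $21,119.24; interest $718.05 → $21,837.29; payment $6,315.71; balance $15,521.58
Installment 3: opening $15,521.58; interest $527.73 → $16,049.31; payment $6,315.71; balance $9,733.60
Installment 4: opening $9,733.60; interest $330.94 → $10,064.54; payment $6,315.71; balance $3,748.83
Installment 5: opening $3,748.83; interest $127.46 → $3,876.29; payment $3,876.29; balance $0.00
Total interest: $718.05 + $718.05 + $527.73 + $330.94 + $127.46 = $2,422.23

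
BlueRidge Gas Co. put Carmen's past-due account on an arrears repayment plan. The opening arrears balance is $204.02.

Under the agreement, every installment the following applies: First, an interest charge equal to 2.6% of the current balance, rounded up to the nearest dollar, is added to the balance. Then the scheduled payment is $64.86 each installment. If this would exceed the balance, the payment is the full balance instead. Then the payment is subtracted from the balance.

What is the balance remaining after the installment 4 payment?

# | Opening | Interest | Payment | End bal
1 | $204.02 | $6.00 | $64.86 | $145.16
2 | $145.16 | $4.00 | $64.86 | $84.30
3 | $84.30 | $3.00 | $64.86 | $22.44
4 | $22.44 | $1.00 | $23.44 | $0.00

$0.00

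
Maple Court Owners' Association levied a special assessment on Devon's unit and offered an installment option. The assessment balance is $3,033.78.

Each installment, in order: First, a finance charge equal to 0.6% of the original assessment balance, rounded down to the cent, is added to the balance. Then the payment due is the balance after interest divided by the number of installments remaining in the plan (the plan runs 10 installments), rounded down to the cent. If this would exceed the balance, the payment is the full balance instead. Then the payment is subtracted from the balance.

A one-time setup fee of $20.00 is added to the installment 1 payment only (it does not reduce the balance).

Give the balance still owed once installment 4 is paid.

Installment 1: opening $3,033.78; interest $18.20 → $3,051.98; payment $305.19 (+ $20.00 fee); balance $2,746.79
Installment 2: opening $2,746.79; interest $18.20 → $2,764.99; payment $307.22; balance $2,457.77
Installment 3: opening $2,457.77; interest $18.20 → $2,475.97; payment $309.49; balance $2,166.48
Installment 4: opening $2,166.48; interest $18.20 → $2,184.68; payment $312.09; balance $1,872.59

$1,872.59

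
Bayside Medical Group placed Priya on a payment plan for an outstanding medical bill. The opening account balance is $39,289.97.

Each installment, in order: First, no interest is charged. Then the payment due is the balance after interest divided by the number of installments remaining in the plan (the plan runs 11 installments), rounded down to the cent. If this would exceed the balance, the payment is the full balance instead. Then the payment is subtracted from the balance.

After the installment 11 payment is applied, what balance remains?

Installment 1: $39,289.97 − $3,571.81 → $35,718.16
Installment 2: $35,718.16 − $3,571.81 → $32,146.35
Installment 3: $32,146.35 − $3,571.81 → $28,574.54
Installment 4: $28,574.54 − $3,571.81 → $25,002.73
Installment 5: $25,002.73 − $3,571.81 → $21,430.92
Installment 6: $21,430.92 − $3,571.82 → $17,859.10
Installment 7: $17,859.10 − $3,571.82 → $14,287.28
Installment 8: $14,287.28 − $3,571.82 → $10,715.46
Installment 9: $10,715.46 − $3,571.82 → $7,143.64
Installment 10: $7,143.64 − $3,571.82 → $3,571.82
Installment 11: $3,571.82 − $3,571.82 → $0.00

$0.00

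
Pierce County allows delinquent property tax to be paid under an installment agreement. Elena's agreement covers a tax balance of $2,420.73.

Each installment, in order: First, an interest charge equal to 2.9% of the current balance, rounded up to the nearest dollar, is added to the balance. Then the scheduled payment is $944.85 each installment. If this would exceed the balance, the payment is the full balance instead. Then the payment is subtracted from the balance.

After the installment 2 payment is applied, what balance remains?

$647.03

# | Opening | Interest | Payment | End bal
1 | $2,420.73 | $71.00 | $944.85 | $1,546.88
2 | $1,546.88 | $45.00 | $944.85 | $647.03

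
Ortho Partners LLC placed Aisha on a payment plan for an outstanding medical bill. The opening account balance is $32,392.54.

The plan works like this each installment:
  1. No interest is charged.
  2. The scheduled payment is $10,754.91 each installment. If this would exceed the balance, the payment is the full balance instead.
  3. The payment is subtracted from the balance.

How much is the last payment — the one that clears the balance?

Installment 1: opening $32,392.54; payment $10,754.91; balance $21,637.63
Installment 2: opening $21,637.63; payment $10,754.91; balance $10,882.72
Installment 3: opening $10,882.72; payment $10,754.91; balance $127.81
Installment 4: opening $127.81; payment $127.81; balance $0.00

$127.81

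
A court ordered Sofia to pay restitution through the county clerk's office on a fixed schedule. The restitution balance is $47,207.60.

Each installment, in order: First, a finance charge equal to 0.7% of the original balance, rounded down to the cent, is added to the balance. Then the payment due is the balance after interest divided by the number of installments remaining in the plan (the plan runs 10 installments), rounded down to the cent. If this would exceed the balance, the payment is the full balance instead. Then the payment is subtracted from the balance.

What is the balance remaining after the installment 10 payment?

Installment 1: opening $47,207.60; interest $330.45 → $47,538.05; payment $4,753.80; balance $42,784.25
Installment 2: opening $42,784.25; interest $330.45 → $43,114.70; payment $4,790.52; balance $38,324.18
Installment 3: opening $38,324.18; interest $330.45 → $38,654.63; payment $4,831.82; balance $33,822.81
Installment 4: opening $33,822.81; interest $330.45 → $34,153.26; payment $4,879.03; balance $29,274.23
Installment 5: opening $29,274.23; interest $330.45 → $29,604.68; payment $4,934.11; balance $24,670.57
Installment 6: opening $24,670.57; interest $330.45 → $25,001.02; payment $5,000.20; balance $20,000.82
Installment 7: opening $20,000.82; interest $330.45 → $20,331.27; payment $5,082.81; balance $15,248.46
Installment 8: opening $15,248.46; interest $330.45 → $15,578.91; payment $5,192.97; balance $10,385.94
Installment 9: opening $10,385.94; interest $330.45 → $10,716.39; payment $5,358.19; balance $5,358.20
Installment 10: opening $5,358.20; interest $330.45 → $5,688.65; payment $5,688.65; balance $0.00

$0.00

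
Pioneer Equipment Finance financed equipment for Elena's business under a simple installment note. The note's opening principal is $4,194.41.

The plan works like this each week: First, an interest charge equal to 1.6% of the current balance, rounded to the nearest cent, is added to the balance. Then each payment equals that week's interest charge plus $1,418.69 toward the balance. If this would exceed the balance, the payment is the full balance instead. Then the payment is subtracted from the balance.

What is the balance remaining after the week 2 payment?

Week 1: opening $4,194.41; interest $67.11 → $4,261.52; payment $1,485.80; balance $2,775.72
Week 2: opening $2,775.72; interest $44.41 → $2,820.13; payment $1,463.10; balance $1,357.03

$1,357.03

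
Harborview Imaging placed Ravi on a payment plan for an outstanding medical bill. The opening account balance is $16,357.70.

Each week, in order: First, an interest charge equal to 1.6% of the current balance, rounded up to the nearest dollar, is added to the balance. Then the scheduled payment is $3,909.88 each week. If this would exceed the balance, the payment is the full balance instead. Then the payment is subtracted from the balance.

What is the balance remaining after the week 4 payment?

Week 1: $16,357.70 +$262.00 interest = $16,619.70; pay $3,909.88 → $12,709.82
Week 2: $12,709.82 +$204.00 interest = $12,913.82; pay $3,909.88 → $9,003.94
Week 3: $9,003.94 +$145.00 interest = $9,148.94; pay $3,909.88 → $5,239.06
Week 4: $5,239.06 +$84.00 interest = $5,323.06; pay $3,909.88 → $1,413.18

$1,413.18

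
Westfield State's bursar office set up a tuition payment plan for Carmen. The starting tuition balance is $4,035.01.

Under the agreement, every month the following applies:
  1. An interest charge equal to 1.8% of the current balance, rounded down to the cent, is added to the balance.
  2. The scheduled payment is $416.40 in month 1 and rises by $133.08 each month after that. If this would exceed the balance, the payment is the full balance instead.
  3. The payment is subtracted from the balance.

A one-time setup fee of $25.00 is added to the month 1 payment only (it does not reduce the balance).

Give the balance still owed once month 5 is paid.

Month 1: opening $4,035.01; interest $72.63 → $4,107.64; payment $416.40 (+ $25.00 fee); balance $3,691.24
Month 2: opening $3,691.24; interest $66.44 → $3,757.68; payment $549.48; balance $3,208.20
Month 3: opening $3,208.20; interest $57.74 → $3,265.94; payment $682.56; balance $2,583.38
Month 4: opening $2,583.38; interest $46.50 → $2,629.88; payment $815.64; balance $1,814.24
Month 5: opening $1,814.24; interest $32.65 → $1,846.89; payment $948.72; balance $898.17

$898.17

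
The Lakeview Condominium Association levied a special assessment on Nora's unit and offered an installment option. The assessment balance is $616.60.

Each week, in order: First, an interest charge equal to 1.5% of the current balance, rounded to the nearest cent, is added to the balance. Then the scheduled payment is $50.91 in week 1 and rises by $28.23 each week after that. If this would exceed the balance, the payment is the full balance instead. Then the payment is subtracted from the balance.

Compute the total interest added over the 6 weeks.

Week 1: opening $616.60; interest $9.25 → $625.85; payment $50.91; balance $574.94
Week 2: opening $574.94; interest $8.62 → $583.56; payment $79.14; balance $504.42
Week 3: opening $504.42; interest $7.57 → $511.99; payment $107.37; balance $404.62
Week 4: opening $404.62; interest $6.07 → $410.69; payment $135.60; balance $275.09
Week 5: opening $275.09; interest $4.13 → $279.22; payment $163.83; balance $115.39
Week 6: opening $115.39; interest $1.73 → $117.12; payment $117.12; balance $0.00
Total interest: $9.25 + $8.62 + $7.57 + $6.07 + $4.13 + $1.73 = $37.37

$37.37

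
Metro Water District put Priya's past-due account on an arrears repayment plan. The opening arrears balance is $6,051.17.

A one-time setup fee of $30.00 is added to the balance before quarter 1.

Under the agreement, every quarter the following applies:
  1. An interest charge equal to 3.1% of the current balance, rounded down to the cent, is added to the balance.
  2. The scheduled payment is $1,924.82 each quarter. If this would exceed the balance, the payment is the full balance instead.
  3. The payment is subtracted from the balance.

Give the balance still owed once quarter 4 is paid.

# | Opening | Interest | Payment | End bal
1 | $6,081.17 | $188.51 | $1,924.82 | $4,344.86
2 | $4,344.86 | $134.69 | $1,924.82 | $2,554.73
3 | $2,554.73 | $79.19 | $1,924.82 | $709.10
4 | $709.10 | $21.98 | $731.08 | $0.00

$0.00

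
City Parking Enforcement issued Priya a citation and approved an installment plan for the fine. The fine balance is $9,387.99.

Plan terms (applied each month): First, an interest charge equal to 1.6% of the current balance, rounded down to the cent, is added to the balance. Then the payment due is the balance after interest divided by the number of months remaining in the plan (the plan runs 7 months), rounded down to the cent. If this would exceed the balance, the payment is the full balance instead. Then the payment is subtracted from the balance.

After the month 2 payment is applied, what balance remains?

$6,922.00

# | Opening | Interest | Payment | End bal
1 | $9,387.99 | $150.20 | $1,362.59 | $8,175.60
2 | $8,175.60 | $130.80 | $1,384.40 | $6,922.00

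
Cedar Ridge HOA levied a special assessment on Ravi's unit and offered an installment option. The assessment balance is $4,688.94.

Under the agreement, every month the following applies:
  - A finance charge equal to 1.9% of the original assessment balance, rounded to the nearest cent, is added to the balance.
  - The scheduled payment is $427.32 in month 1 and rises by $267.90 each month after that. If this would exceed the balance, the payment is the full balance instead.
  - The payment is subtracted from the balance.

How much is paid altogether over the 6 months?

Month 1: $4,688.94 +$89.09 interest = $4,778.03; pay $427.32 → $4,350.71
Month 2: $4,350.71 +$89.09 interest = $4,439.80; pay $695.22 → $3,744.58
Month 3: $3,744.58 +$89.09 interest = $3,833.67; pay $963.12 → $2,870.55
Month 4: $2,870.55 +$89.09 interest = $2,959.64; pay $1,231.02 → $1,728.62
Month 5: $1,728.62 +$89.09 interest = $1,817.71; pay $1,498.92 → $318.79
Month 6: $318.79 +$89.09 interest = $407.88; pay $407.88 → $0.00
Total paid: $5,223.48

$5,223.48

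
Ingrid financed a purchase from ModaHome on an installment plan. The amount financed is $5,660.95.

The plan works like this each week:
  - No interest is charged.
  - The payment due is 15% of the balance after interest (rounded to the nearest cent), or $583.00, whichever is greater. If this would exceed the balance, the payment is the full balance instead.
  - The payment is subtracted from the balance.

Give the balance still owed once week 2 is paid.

Week 1: opening $5,660.95; payment $849.14; balance $4,811.81
Week 2: opening $4,811.81; payment $721.77; balance $4,090.04

$4,090.04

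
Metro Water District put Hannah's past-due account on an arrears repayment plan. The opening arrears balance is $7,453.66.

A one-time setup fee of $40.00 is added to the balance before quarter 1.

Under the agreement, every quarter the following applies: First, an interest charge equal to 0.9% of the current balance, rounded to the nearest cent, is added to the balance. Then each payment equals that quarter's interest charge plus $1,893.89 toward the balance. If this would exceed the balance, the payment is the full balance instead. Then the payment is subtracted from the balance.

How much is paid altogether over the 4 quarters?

$7,661.16

Quarter 1: $7,493.66 +$67.44 interest = $7,561.10; pay $1,961.33 → $5,599.77
Quarter 2: $5,599.77 +$50.40 interest = $5,650.17; pay $1,944.29 → $3,705.88
Quarter 3: $3,705.88 +$33.35 interest = $3,739.23; pay $1,927.24 → $1,811.99
Quarter 4: $1,811.99 +$16.31 interest = $1,828.30; pay $1,828.30 → $0.00
Total paid: $7,661.16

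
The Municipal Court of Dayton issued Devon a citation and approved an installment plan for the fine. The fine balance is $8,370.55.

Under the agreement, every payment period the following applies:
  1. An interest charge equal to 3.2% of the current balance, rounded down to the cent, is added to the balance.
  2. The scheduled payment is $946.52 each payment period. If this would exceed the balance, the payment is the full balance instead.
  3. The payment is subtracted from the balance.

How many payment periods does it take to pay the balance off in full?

11

Payment period 1: opening $8,370.55; interest $267.85 → $8,638.40; payment $946.52; balance $7,691.88
Payment period 2: opening $7,691.88; interest $246.14 → $7,938.02; payment $946.52; balance $6,991.50
Payment period 3: opening $6,991.50; interest $223.72 → $7,215.22; payment $946.52; balance $6,268.70
Payment period 4: opening $6,268.70; interest $200.59 → $6,469.29; payment $946.52; balance $5,522.77
Payment period 5: opening $5,522.77; interest $176.72 → $5,699.49; payment $946.52; balance $4,752.97
Payment period 6: opening $4,752.97; interest $152.09 → $4,905.06; payment $946.52; balance $3,958.54
Payment period 7: opening $3,958.54; interest $126.67 → $4,085.21; payment $946.52; balance $3,138.69
Payment period 8: opening $3,138.69; interest $100.43 → $3,239.12; payment $946.52; balance $2,292.60
Payment period 9: opening $2,292.60; interest $73.36 → $2,365.96; payment $946.52; balance $1,419.44
Payment period 10: opening $1,419.44; interest $45.42 → $1,464.86; payment $946.52; balance $518.34
Payment period 11: opening $518.34; interest $16.58 → $534.92; payment $534.92; balance $0.00
Balance reaches $0.00 in payment period 11.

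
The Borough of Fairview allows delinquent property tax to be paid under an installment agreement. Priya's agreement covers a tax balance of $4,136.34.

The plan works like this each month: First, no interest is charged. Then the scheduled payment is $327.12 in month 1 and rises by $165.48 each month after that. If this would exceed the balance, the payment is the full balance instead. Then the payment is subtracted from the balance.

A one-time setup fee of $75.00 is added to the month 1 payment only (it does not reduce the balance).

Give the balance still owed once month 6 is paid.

$0.00

# | Opening | Payment | Fee | End bal
1 | $4,136.34 | $327.12 | $75.00 | $3,809.22
2 | $3,809.22 | $492.60 | — | $3,316.62
3 | $3,316.62 | $658.08 | — | $2,658.54
4 | $2,658.54 | $823.56 | — | $1,834.98
5 | $1,834.98 | $989.04 | — | $845.94
6 | $845.94 | $845.94 | — | $0.00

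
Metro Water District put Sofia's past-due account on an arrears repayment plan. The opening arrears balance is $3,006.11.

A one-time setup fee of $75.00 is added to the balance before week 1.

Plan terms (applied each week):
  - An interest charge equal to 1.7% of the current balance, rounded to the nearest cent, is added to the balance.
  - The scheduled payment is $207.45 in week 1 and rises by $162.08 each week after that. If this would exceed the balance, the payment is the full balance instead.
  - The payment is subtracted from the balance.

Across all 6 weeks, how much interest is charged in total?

$218.01

# | Opening | Interest | Payment | End bal
1 | $3,081.11 | $52.38 | $207.45 | $2,926.04
2 | $2,926.04 | $49.74 | $369.53 | $2,606.25
3 | $2,606.25 | $44.31 | $531.61 | $2,118.95
4 | $2,118.95 | $36.02 | $693.69 | $1,461.28
5 | $1,461.28 | $24.84 | $855.77 | $630.35
6 | $630.35 | $10.72 | $641.07 | $0.00
Total interest: $52.38 + $49.74 + $44.31 + $36.02 + $24.84 + $10.72 = $218.01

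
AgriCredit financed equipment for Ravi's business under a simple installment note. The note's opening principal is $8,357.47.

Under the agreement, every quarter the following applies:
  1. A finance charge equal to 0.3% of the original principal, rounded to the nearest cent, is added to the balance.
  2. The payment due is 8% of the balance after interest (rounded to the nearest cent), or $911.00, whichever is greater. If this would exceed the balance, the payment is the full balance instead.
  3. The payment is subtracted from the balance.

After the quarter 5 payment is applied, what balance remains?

$3,927.82

Quarter 1: opening $8,357.47; interest $25.07 → $8,382.54; payment $911.00; balance $7,471.54
Quarter 2: opening $7,471.54; interest $25.07 → $7,496.61; payment $911.00; balance $6,585.61
Quarter 3: opening $6,585.61; interest $25.07 → $6,610.68; payment $911.00; balance $5,699.68
Quarter 4: opening $5,699.68; interest $25.07 → $5,724.75; payment $911.00; balance $4,813.75
Quarter 5: opening $4,813.75; interest $25.07 → $4,838.82; payment $911.00; balance $3,927.82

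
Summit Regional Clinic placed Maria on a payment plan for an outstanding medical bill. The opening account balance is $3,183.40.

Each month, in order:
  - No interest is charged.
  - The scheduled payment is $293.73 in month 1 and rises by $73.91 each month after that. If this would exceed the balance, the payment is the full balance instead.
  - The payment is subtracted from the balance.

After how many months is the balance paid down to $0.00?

7

Month 1: opening $3,183.40; payment $293.73; balance $2,889.67
Month 2: opening $2,889.67; payment $367.64; balance $2,522.03
Month 3: opening $2,522.03; payment $441.55; balance $2,080.48
Month 4: opening $2,080.48; payment $515.46; balance $1,565.02
Month 5: opening $1,565.02; payment $589.37; balance $975.65
Month 6: opening $975.65; payment $663.28; balance $312.37
Month 7: opening $312.37; payment $312.37; balance $0.00
Balance reaches $0.00 in month 7.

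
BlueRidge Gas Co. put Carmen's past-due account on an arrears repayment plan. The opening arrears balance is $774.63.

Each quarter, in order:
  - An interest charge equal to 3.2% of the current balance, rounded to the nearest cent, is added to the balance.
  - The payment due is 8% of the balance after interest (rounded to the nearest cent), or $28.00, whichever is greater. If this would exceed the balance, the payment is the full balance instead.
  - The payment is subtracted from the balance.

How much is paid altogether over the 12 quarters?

# | Opening | Interest | Payment | End bal
1 | $774.63 | $24.79 | $63.95 | $735.47
2 | $735.47 | $23.54 | $60.72 | $698.29
3 | $698.29 | $22.35 | $57.65 | $662.99
4 | $662.99 | $21.22 | $54.74 | $629.47
5 | $629.47 | $20.14 | $51.97 | $597.64
6 | $597.64 | $19.12 | $49.34 | $567.42
7 | $567.42 | $18.16 | $46.85 | $538.73
8 | $538.73 | $17.24 | $44.48 | $511.49
9 | $511.49 | $16.37 | $42.23 | $485.63
10 | $485.63 | $15.54 | $40.09 | $461.08
11 | $461.08 | $14.75 | $38.07 | $437.76
12 | $437.76 | $14.01 | $36.14 | $415.63
Total paid: $586.23

$586.23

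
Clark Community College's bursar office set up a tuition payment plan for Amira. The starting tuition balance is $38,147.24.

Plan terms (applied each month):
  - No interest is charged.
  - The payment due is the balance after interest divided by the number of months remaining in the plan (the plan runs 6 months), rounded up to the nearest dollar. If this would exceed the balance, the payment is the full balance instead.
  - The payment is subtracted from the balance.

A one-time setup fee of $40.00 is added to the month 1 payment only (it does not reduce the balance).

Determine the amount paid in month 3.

# | Opening | Payment | Fee | End bal
1 | $38,147.24 | $6,358.00 | $40.00 | $31,789.24
2 | $31,789.24 | $6,358.00 | — | $25,431.24
3 | $25,431.24 | $6,358.00 | — | $19,073.24

$6,358.00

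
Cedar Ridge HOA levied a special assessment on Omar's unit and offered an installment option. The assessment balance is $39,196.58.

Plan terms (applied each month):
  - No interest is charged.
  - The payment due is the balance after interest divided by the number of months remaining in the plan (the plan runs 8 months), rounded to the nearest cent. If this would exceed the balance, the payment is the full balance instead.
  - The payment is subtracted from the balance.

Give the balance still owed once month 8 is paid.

$0.00

Month 1: $39,196.58 − $4,899.57 → $34,297.01
Month 2: $34,297.01 − $4,899.57 → $29,397.44
Month 3: $29,397.44 − $4,899.57 → $24,497.87
Month 4: $24,497.87 − $4,899.57 → $19,598.30
Month 5: $19,598.30 − $4,899.58 → $14,698.72
Month 6: $14,698.72 − $4,899.57 → $9,799.15
Month 7: $9,799.15 − $4,899.58 → $4,899.57
Month 8: $4,899.57 − $4,899.57 → $0.00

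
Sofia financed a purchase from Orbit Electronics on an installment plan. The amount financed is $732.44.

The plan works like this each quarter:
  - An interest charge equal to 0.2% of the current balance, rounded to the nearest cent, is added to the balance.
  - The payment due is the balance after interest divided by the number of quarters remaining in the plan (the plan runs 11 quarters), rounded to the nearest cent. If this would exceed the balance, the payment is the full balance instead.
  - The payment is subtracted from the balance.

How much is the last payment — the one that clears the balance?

Quarter 1: $732.44 +$1.46 interest = $733.90; pay $66.72 → $667.18
Quarter 2: $667.18 +$1.33 interest = $668.51; pay $66.85 → $601.66
Quarter 3: $601.66 +$1.20 interest = $602.86; pay $66.98 → $535.88
Quarter 4: $535.88 +$1.07 interest = $536.95; pay $67.12 → $469.83
Quarter 5: $469.83 +$0.94 interest = $470.77; pay $67.25 → $403.52
Quarter 6: $403.52 +$0.81 interest = $404.33; pay $67.39 → $336.94
Quarter 7: $336.94 +$0.67 interest = $337.61; pay $67.52 → $270.09
Quarter 8: $270.09 +$0.54 interest = $270.63; pay $67.66 → $202.97
Quarter 9: $202.97 +$0.41 interest = $203.38; pay $67.79 → $135.59
Quarter 10: $135.59 +$0.27 interest = $135.86; pay $67.93 → $67.93
Quarter 11: $67.93 +$0.14 interest = $68.07; pay $68.07 → $0.00

$68.07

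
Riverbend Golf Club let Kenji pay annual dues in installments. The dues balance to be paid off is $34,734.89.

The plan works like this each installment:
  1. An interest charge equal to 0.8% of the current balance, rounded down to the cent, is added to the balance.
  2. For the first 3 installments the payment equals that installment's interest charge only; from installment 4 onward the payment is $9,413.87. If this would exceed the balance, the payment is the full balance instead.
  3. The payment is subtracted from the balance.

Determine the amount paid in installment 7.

$7,163.90

Installment 1: $34,734.89 +$277.87 interest = $35,012.76; pay $277.87 → $34,734.89
Installment 2: $34,734.89 +$277.87 interest = $35,012.76; pay $277.87 → $34,734.89
Installment 3: $34,734.89 +$277.87 interest = $35,012.76; pay $277.87 → $34,734.89
Installment 4: $34,734.89 +$277.87 interest = $35,012.76; pay $9,413.87 → $25,598.89
Installment 5: $25,598.89 +$204.79 interest = $25,803.68; pay $9,413.87 → $16,389.81
Installment 6: $16,389.81 +$131.11 interest = $16,520.92; pay $9,413.87 → $7,107.05
Installment 7: $7,107.05 +$56.85 interest = $7,163.90; pay $7,163.90 → $0.00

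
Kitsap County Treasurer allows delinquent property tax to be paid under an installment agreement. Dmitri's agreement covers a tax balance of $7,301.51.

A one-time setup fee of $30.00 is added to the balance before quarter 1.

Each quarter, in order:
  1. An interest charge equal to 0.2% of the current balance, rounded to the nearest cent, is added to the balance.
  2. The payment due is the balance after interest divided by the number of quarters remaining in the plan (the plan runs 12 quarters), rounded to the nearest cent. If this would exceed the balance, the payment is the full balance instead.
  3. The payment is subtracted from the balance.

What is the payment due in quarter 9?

Quarter 1: $7,331.51 +$14.66 interest = $7,346.17; pay $612.18 → $6,733.99
Quarter 2: $6,733.99 +$13.47 interest = $6,747.46; pay $613.41 → $6,134.05
Quarter 3: $6,134.05 +$12.27 interest = $6,146.32; pay $614.63 → $5,531.69
Quarter 4: $5,531.69 +$11.06 interest = $5,542.75; pay $615.86 → $4,926.89
Quarter 5: $4,926.89 +$9.85 interest = $4,936.74; pay $617.09 → $4,319.65
Quarter 6: $4,319.65 +$8.64 interest = $4,328.29; pay $618.33 → $3,709.96
Quarter 7: $3,709.96 +$7.42 interest = $3,717.38; pay $619.56 → $3,097.82
Quarter 8: $3,097.82 +$6.20 interest = $3,104.02; pay $620.80 → $2,483.22
Quarter 9: $2,483.22 +$4.97 interest = $2,488.19; pay $622.05 → $1,866.14

$622.05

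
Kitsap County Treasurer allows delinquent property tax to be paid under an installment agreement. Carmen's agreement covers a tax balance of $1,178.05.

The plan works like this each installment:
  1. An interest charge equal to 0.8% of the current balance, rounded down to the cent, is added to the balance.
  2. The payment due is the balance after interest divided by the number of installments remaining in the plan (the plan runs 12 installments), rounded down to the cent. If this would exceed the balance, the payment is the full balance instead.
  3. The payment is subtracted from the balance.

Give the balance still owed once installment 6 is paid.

# | Opening | Interest | Payment | End bal
1 | $1,178.05 | $9.42 | $98.95 | $1,088.52
2 | $1,088.52 | $8.70 | $99.74 | $997.48
3 | $997.48 | $7.97 | $100.54 | $904.91
4 | $904.91 | $7.23 | $101.34 | $810.80
5 | $810.80 | $6.48 | $102.16 | $715.12
6 | $715.12 | $5.72 | $102.97 | $617.87

$617.87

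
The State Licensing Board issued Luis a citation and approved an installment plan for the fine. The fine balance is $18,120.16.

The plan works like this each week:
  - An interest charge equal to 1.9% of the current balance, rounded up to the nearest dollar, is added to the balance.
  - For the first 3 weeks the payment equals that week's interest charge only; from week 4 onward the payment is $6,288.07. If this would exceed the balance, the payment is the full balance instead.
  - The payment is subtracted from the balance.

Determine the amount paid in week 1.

# | Opening | Interest | Payment | End bal
1 | $18,120.16 | $345.00 | $345.00 | $18,120.16

$345.00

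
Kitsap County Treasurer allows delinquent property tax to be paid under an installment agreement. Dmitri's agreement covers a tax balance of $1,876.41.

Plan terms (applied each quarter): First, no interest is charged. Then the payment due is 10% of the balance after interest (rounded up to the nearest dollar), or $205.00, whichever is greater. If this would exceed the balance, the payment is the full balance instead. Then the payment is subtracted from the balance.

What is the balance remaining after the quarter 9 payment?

Quarter 1: opening $1,876.41; payment $205.00; balance $1,671.41
Quarter 2: opening $1,671.41; payment $205.00; balance $1,466.41
Quarter 3: opening $1,466.41; payment $205.00; balance $1,261.41
Quarter 4: opening $1,261.41; payment $205.00; balance $1,056.41
Quarter 5: opening $1,056.41; payment $205.00; balance $851.41
Quarter 6: opening $851.41; payment $205.00; balance $646.41
Quarter 7: opening $646.41; payment $205.00; balance $441.41
Quarter 8: opening $441.41; payment $205.00; balance $236.41
Quarter 9: opening $236.41; payment $205.00; balance $31.41

$31.41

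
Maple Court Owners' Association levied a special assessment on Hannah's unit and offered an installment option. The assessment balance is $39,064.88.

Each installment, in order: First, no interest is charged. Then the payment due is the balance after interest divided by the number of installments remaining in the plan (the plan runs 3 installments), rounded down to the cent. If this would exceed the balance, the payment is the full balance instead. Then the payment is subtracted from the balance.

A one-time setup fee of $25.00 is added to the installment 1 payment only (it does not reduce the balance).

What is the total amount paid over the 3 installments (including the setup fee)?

Installment 1: opening $39,064.88; payment $13,021.62 (+ $25.00 fee); balance $26,043.26
Installment 2: opening $26,043.26; payment $13,021.63; balance $13,021.63
Installment 3: opening $13,021.63; payment $13,021.63; balance $0.00
Total paid: $39,089.88

$39,089.88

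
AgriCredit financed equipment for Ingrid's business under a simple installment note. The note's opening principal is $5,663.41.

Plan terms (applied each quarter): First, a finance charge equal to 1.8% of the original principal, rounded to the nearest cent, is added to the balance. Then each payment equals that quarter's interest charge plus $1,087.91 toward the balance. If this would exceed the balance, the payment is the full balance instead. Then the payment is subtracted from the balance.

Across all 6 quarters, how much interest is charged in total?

Quarter 1: opening $5,663.41; interest $101.94 → $5,765.35; payment $1,189.85; balance $4,575.50
Quarter 2: opening $4,575.50; interest $101.94 → $4,677.44; payment $1,189.85; balance $3,487.59
Quarter 3: opening $3,487.59; interest $101.94 → $3,589.53; payment $1,189.85; balance $2,399.68
Quarter 4: opening $2,399.68; interest $101.94 → $2,501.62; payment $1,189.85; balance $1,311.77
Quarter 5: opening $1,311.77; interest $101.94 → $1,413.71; payment $1,189.85; balance $223.86
Quarter 6: opening $223.86; interest $101.94 → $325.80; payment $325.80; balance $0.00
Total interest: $101.94 + $101.94 + $101.94 + $101.94 + $101.94 + $101.94 = $611.64

$611.64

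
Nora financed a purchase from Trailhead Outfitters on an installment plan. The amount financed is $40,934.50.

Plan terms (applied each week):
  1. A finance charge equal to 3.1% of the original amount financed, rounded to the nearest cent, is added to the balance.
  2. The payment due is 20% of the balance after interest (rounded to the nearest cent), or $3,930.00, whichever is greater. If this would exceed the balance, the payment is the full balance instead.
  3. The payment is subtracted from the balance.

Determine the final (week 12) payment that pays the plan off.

Week 1: opening $40,934.50; interest $1,268.97 → $42,203.47; payment $8,440.69; balance $33,762.78
Week 2: opening $33,762.78; interest $1,268.97 → $35,031.75; payment $7,006.35; balance $28,025.40
Week 3: opening $28,025.40; interest $1,268.97 → $29,294.37; payment $5,858.87; balance $23,435.50
Week 4: opening $23,435.50; interest $1,268.97 → $24,704.47; payment $4,940.89; balance $19,763.58
Week 5: opening $19,763.58; interest $1,268.97 → $21,032.55; payment $4,206.51; balance $16,826.04
Week 6: opening $16,826.04; interest $1,268.97 → $18,095.01; payment $3,930.00; balance $14,165.01
Week 7: opening $14,165.01; interest $1,268.97 → $15,433.98; payment $3,930.00; balance $11,503.98
Week 8: opening $11,503.98; interest $1,268.97 → $12,772.95; payment $3,930.00; balance $8,842.95
Week 9: opening $8,842.95; interest $1,268.97 → $10,111.92; payment $3,930.00; balance $6,181.92
Week 10: opening $6,181.92; interest $1,268.97 → $7,450.89; payment $3,930.00; balance $3,520.89
Week 11: opening $3,520.89; interest $1,268.97 → $4,789.86; payment $3,930.00; balance $859.86
Week 12: opening $859.86; interest $1,268.97 → $2,128.83; payment $2,128.83; balance $0.00

$2,128.83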